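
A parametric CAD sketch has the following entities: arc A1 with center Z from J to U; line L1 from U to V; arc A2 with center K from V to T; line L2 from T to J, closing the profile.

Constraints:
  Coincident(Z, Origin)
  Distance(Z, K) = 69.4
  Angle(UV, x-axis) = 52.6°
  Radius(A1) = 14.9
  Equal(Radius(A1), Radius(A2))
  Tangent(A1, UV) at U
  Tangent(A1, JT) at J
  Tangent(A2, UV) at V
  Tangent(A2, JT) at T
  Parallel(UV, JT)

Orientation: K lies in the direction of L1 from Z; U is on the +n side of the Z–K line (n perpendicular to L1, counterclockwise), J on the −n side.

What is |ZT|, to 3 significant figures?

71.0

The slot axis is L1's direction at 52.6°, so u = (cos 52.6°, sin 52.6°) = (0.607, 0.794) and n = (−sin 52.6°, cos 52.6°) = (-0.794, 0.607). Z is at the origin and K lies 69.4 along u from Z, so K = 69.4·u = (42.2, 55.1). Tangency of A1 to both parallel lines with radius 14.9 puts U and J at Z ± 14.9·n: U = (-11.8, 9.05), J = (11.8, -9.05). Equal radii place V and T the same way about K: V = K + 14.9·n = (30.3, 64.2), T = K − 14.9·n = (54.0, 46.1). Then |ZT| = |T − Z| = 71.0.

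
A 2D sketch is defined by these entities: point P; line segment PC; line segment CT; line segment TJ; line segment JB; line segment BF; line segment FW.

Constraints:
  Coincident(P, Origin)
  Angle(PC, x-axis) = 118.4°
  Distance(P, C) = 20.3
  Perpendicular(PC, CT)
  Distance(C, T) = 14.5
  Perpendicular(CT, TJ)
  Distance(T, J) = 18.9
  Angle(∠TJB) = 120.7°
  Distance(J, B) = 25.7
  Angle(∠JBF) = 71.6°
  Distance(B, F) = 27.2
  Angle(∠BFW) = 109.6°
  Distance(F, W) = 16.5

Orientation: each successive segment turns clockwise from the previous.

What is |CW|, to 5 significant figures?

3.3313

P is at the origin; PC runs at 118.4° with length 20.3, so C = (-9.6552, 17.857). PC is perpendicular to CT, so CT runs at 28.400°; with |CT| = 14.5, T = (3.0997, 24.753). CT is perpendicular to TJ, so TJ runs at -61.600°; with |TJ| = 18.9, J = (12.089, 8.1281). ∠TJB = 120.7° gives JB at -120.90° from the x-axis; with |JB| = 25.7, B = (-1.1090, -13.924). ∠JBF = 71.6° gives BF at 130.70° from the x-axis; with |BF| = 27.2, F = (-18.846, 6.6970). ∠BFW = 109.6° gives FW at 60.300° from the x-axis; with |FW| = 16.5, W = (-10.671, 21.029). Then |CW| = |W − C| = 3.3313.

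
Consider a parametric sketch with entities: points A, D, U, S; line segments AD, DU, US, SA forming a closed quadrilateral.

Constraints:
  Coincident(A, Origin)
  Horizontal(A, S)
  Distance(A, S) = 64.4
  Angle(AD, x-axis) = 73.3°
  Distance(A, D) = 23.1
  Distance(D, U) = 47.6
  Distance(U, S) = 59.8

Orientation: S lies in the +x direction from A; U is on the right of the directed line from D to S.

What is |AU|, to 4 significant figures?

27.33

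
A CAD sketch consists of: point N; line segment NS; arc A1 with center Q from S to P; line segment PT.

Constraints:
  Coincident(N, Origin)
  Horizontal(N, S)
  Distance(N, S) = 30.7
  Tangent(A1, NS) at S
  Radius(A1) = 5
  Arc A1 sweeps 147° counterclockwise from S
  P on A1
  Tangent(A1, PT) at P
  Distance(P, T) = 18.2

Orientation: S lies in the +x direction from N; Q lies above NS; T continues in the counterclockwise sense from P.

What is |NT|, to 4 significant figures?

26.36

On A1, S sits at bearing -90° from Q; a 147° counterclockwise sweep puts P at bearing 57°, so P = Q + 5.0·(cos 57°, sin 57°) = (33.42, 9.193). Since A1 is tangent to PT there, QP ⟂ PT, so PT runs along (−sin 57°, cos 57°); with |PT| = 18.2, T = (18.16, 19.11). Then |NT| = |T − N| = 26.36.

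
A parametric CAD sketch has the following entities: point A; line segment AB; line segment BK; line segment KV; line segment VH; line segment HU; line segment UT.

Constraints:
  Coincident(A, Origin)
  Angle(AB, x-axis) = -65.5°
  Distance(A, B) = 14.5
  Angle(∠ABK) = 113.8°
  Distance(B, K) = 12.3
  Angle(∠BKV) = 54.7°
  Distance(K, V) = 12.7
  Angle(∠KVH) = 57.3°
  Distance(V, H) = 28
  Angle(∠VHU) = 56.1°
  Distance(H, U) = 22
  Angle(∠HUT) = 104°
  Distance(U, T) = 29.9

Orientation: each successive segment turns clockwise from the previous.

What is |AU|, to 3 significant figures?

32.7

A is at the origin; AB runs at -65.5° with length 14.5, so B = (6.01, -13.2). ∠ABK = 113.8° gives BK at -132° from the x-axis; with |BK| = 12.3, K = (-2.17, -22.4). ∠BKV = 54.7° gives KV at 103° from the x-axis; with |KV| = 12.7, V = (-5.03, -10.0). ∠KVH = 57.3° gives VH at -19.7° from the x-axis; with |VH| = 28.0, H = (21.3, -19.4). ∠VHU = 56.1° gives HU at -144° from the x-axis; with |HU| = 22.0, U = (3.63, -32.5). Then |AU| = |U − A| = 32.7.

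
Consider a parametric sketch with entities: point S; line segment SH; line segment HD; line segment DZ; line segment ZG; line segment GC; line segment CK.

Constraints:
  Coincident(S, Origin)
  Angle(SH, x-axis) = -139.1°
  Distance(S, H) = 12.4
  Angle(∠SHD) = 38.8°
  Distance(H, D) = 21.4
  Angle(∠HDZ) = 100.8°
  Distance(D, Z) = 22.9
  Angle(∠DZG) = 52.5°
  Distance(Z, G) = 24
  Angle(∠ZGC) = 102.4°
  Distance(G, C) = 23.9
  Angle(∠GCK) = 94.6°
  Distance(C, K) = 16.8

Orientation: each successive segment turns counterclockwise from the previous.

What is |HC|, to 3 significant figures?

15.3

∠DZG = 52.5° gives ZG at -151° from the x-axis; with |ZG| = 24.0, G = (-5.55, 3.74). ∠ZGC = 102.4° gives GC at -73.6° from the x-axis; with |GC| = 23.9, C = (1.19, -19.2). Then |HC| = |C − H| = 15.3.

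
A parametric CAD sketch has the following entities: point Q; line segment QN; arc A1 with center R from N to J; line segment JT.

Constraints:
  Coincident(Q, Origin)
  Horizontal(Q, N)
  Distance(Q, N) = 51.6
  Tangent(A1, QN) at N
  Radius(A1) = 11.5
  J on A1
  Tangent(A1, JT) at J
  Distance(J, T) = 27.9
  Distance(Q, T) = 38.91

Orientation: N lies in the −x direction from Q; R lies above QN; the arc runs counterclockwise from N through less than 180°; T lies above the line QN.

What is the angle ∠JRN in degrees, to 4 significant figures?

56.46°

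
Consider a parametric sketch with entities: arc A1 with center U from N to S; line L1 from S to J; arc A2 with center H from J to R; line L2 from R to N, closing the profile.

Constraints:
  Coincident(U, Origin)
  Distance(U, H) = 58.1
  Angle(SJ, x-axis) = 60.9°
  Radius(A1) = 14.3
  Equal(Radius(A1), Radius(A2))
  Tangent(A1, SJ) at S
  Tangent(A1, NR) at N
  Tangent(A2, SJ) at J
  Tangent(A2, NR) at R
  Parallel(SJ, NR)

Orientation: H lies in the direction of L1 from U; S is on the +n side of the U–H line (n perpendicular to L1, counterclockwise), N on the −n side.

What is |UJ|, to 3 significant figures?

59.8

Tangency of A1 to both parallel lines with radius 14.3 puts S and N at U ± 14.3·n: S = (-12.5, 6.95), N = (12.5, -6.95). Equal radii place J and R the same way about H: J = H + 14.3·n = (15.8, 57.7), R = H − 14.3·n = (40.8, 43.8). Then |UJ| = |J − U| = 59.8.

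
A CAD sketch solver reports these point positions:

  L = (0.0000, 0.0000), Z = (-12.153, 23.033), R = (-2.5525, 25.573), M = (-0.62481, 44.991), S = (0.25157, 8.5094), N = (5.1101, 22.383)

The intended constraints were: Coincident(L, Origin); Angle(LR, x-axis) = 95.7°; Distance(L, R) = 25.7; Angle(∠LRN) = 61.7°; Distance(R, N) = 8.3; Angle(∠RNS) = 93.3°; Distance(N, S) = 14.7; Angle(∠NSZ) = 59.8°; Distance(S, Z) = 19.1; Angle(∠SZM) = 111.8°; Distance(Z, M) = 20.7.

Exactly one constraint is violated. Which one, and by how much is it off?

Distance(Z, M) = 20.7 — off by 4.10.

L = (0.00, 0.00) ✓; LR at 95.70° ✓; |LR| = 25.70 ✓; ∠LRN = 61.70° ✓; |RN| = 8.300 ✓; ∠RNS = 93.30° ✓; |NS| = 14.70 ✓; ∠NSZ = 59.80° ✓; |SZ| = 19.10 ✓; ∠SZM = 111.8° ✓; |ZM| = 24.80 ✗.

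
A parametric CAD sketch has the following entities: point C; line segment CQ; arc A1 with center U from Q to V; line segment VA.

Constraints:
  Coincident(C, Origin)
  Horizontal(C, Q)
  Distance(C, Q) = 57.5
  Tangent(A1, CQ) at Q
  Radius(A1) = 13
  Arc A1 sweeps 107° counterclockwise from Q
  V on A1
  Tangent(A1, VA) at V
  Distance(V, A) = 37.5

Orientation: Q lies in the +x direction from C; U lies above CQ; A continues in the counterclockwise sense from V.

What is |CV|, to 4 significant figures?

71.92

C is at the origin; C and Q share the same y with |CQ| = 57.5 and Q on the +x side, so Q = (57.50, 0.000). Tangency of A1 to CQ means the radius UQ is perpendicular to CQ, so U = Q + (0, 13) = (57.50, 13.00). On A1, Q sits at bearing -90° from U; a 107° counterclockwise sweep puts V at bearing 17°, so V = U + 13.0·(cos 17°, sin 17°) = (69.93, 16.80). Then |CV| = |V − C| = 71.92.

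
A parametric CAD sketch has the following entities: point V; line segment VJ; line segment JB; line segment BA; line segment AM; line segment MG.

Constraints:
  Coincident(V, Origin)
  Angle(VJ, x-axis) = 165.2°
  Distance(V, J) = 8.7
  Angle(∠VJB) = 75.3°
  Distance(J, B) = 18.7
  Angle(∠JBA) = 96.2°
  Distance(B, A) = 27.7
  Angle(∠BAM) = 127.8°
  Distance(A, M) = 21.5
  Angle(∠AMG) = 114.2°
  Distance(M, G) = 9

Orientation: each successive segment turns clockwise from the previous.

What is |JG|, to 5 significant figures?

39.189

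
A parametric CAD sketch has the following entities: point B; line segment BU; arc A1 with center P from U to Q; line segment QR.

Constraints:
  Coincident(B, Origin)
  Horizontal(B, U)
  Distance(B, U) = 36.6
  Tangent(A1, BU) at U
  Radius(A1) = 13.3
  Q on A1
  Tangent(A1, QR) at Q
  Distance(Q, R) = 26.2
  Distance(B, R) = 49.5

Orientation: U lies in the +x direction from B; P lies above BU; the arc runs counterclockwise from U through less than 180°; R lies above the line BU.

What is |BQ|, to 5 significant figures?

51.293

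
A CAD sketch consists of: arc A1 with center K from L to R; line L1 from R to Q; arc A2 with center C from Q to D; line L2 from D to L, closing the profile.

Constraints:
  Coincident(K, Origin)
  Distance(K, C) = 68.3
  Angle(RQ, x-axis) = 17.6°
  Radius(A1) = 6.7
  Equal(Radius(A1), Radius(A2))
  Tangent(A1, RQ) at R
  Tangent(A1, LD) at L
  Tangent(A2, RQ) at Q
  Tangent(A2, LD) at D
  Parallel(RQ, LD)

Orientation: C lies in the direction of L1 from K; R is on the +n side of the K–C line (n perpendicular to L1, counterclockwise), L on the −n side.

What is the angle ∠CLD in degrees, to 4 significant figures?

5.603°

The slot axis is L1's direction at 17.6°, so u = (cos 17.6°, sin 17.6°) = (0.9532, 0.3024) and n = (−sin 17.6°, cos 17.6°) = (-0.3024, 0.9532). K is at the origin and C lies 68.3 along u from K, so C = 68.3·u = (65.10, 20.65). Tangency of A1 to both parallel lines with radius 6.7 puts R and L at K ± 6.7·n: R = (-2.026, 6.386), L = (2.026, -6.386). Equal radii place Q and D the same way about C: Q = C + 6.7·n = (63.08, 27.04), D = C − 6.7·n = (67.13, 14.27). Then cos ∠CLD = LC·LD / (|LC||LD|), giving 5.603°.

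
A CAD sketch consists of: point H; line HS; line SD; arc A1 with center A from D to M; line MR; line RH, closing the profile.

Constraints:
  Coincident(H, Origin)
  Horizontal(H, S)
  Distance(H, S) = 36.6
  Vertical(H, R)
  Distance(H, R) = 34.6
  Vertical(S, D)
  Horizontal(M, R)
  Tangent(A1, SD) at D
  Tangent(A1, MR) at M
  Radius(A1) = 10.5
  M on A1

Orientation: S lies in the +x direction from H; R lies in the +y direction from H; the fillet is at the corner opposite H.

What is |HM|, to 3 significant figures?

43.3

The virtual corner opposite H is at (36.6, 34.6). A1 meets SD tangentially, so AD is at right angles to SD and the tangent condition forces AM to be normal to MR, with radius 10.5, so the center A sits 10.5 in from both sides at A = (26.1, 24.1). That places the tangent points at D = (36.6, 24.1) on SD and M = (26.1, 34.6) on MR. Then |HM| = |M − H| = 43.3.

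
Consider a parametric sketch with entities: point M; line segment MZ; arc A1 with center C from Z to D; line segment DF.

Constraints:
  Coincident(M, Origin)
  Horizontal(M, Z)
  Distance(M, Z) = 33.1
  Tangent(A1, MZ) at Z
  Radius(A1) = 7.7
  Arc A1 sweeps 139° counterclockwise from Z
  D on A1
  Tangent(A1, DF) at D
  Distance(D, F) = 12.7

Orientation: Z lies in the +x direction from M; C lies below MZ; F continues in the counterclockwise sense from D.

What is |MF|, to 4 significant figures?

43.51

On A1, Z sits at bearing 90° from C; a 139° counterclockwise sweep puts D at bearing 229°, so D = C + 7.7·(cos 229°, sin 229°) = (28.05, -13.51). The tangent condition forces CD to be normal to DF, so DF runs along (−sin 229°, cos 229°); with |DF| = 12.7, F = (37.63, -21.84). Then |MF| = |F − M| = 43.51.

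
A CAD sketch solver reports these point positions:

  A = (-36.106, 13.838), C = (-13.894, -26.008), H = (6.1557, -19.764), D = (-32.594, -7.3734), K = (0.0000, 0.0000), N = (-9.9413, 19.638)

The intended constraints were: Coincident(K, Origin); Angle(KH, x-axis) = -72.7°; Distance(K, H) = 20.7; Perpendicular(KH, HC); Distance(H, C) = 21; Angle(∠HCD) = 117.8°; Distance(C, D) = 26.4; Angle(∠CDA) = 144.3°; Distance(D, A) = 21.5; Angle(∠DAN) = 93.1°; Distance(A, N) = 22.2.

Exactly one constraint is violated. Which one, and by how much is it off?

Distance(A, N) = 22.2 — off by 4.60.

K = (0.00, 0.00) ✓; KH at -72.70° ✓; |KH| = 20.70 ✓; ∠(KH, HC) = 90.00° ✓; |HC| = 21.00 ✓; ∠HCD = 117.8° ✓; |CD| = 26.40 ✓; ∠CDA = 144.3° ✓; |DA| = 21.50 ✓; ∠DAN = 93.10° ✓; |AN| = 26.80 ✗.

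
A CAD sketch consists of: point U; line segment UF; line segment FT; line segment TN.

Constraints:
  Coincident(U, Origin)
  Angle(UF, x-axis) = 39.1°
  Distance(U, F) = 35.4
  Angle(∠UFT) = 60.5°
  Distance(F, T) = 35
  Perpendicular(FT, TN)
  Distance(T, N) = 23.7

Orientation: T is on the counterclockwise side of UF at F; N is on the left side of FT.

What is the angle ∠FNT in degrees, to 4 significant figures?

55.90°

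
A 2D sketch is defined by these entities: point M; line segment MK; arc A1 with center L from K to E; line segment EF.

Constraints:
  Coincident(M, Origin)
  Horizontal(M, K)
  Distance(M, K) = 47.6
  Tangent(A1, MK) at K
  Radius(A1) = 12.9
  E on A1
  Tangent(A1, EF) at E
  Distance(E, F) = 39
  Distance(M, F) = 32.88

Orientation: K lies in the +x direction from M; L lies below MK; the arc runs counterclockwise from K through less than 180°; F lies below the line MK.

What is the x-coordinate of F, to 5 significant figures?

10.759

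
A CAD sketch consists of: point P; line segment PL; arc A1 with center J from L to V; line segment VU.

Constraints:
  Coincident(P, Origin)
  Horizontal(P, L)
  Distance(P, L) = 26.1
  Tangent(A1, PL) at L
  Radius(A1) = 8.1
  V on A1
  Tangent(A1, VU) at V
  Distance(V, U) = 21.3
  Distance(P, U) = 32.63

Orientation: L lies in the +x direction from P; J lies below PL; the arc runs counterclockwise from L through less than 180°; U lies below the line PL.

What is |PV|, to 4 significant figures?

19.46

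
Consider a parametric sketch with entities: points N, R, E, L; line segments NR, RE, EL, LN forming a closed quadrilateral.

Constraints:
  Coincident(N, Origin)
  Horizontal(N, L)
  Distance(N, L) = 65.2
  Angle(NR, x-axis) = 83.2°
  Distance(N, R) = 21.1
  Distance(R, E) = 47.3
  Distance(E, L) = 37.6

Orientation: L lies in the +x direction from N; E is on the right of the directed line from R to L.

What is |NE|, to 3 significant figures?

35.5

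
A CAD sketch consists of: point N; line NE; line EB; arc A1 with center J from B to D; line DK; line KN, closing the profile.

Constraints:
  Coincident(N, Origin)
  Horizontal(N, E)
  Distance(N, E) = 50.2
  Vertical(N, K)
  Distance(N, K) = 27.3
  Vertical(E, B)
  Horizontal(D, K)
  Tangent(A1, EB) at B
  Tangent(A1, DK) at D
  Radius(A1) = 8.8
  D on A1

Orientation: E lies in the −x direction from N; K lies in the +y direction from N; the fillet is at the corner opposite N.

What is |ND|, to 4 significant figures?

49.59

N is at the origin; NE is horizontal with |NE| = 50.2 and E on the −x side, so E = (-50.20, 0.000). N and K share the same x with |NK| = 27.3 and K on the +y side, so K = (0.000, 27.30). The virtual corner opposite N is at (-50.20, 27.30). The tangent condition forces JB to be normal to EB and since A1 is tangent to DK there, JD ⟂ DK, with radius 8.8, so the center J sits 8.8 in from both sides at J = (-41.40, 18.50). That places the tangent points at B = (-50.20, 18.50) on EB and D = (-41.40, 27.30) on DK. Then |ND| = |D − N| = 49.59.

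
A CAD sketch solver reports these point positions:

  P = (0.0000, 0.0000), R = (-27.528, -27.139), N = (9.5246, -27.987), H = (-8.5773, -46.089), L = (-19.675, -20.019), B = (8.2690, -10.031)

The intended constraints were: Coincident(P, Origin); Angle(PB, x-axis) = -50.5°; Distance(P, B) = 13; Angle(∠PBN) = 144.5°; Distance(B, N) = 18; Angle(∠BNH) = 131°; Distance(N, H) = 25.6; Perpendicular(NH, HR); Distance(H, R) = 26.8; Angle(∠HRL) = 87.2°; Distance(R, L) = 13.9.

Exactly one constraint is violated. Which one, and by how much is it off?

Distance(R, L) = 13.9 — off by 3.30.

P = (0.00, 0.00) ✓; PB at -50.50° ✓; |PB| = 13.00 ✓; ∠PBN = 144.5° ✓; |BN| = 18.00 ✓; ∠BNH = 131.0° ✓; |NH| = 25.60 ✓; ∠(NH, HR) = 90.00° ✓; |HR| = 26.80 ✓; ∠HRL = 87.20° ✓; |RL| = 10.60 ✗.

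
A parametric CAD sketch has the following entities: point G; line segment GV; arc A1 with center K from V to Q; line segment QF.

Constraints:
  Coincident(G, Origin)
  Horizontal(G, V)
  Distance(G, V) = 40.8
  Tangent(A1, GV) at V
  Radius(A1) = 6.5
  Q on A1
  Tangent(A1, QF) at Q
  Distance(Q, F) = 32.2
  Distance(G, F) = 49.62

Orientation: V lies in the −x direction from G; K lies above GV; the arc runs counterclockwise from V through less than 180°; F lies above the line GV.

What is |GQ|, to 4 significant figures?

34.84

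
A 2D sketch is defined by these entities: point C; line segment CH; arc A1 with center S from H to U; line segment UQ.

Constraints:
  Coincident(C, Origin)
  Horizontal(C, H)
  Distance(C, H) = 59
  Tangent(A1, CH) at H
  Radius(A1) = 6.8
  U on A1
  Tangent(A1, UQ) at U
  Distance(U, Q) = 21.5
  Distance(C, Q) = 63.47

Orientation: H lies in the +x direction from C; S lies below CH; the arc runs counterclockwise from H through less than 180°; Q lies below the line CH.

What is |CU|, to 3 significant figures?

52.9

Checks: |SU| = 6.800 ✓; ∠(SU, UQ) = 90.00° ✓; |UQ| = 21.50 ✓; |CQ| = 63.47 ✓.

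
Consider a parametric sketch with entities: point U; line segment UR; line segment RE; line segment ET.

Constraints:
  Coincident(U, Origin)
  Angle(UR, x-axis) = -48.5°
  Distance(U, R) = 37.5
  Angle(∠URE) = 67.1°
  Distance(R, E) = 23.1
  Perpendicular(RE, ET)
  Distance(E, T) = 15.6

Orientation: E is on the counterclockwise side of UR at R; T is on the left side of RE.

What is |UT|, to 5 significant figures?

20.767

∠URE = 67.1°, so RE runs at -48.5° + (180° − 67.1°) = 64.400° from the x-axis; with |RE| = 23.1, E = R + 23.1·(cos 64.400°, sin 64.400°) = (34.829, -7.2535). The perpendicularity gives ET at right angles to RE; with |ET| = 15.6 on the left of RE, T = E + 15.6·(-0.90183, 0.43209) = (20.761, -0.51297). Then |UT| = |T − U| = 20.767.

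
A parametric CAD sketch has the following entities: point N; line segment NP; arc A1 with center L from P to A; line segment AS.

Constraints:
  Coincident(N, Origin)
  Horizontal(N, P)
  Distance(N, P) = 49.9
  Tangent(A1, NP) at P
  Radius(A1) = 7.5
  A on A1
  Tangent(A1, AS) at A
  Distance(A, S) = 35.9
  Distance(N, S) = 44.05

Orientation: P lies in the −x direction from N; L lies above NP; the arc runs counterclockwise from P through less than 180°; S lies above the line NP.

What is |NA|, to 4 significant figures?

43.49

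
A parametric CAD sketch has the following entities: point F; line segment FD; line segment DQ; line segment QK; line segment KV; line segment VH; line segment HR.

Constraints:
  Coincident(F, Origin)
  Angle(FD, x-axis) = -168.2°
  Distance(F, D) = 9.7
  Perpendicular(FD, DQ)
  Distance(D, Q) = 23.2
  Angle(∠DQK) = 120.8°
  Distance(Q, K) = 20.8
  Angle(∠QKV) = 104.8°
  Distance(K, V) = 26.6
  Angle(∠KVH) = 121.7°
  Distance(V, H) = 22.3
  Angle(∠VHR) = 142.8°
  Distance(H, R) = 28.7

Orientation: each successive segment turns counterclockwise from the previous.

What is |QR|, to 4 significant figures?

49.23

F is at the origin; FD runs at -168.2° with length 9.7, so D = (-9.495, -1.984). FD is perpendicular to DQ, so DQ runs at -78.20°; with |DQ| = 23.2, Q = (-4.751, -24.69). ∠DQK = 120.8° gives QK at -19.00° from the x-axis; with |QK| = 20.8, K = (14.92, -31.47). ∠QKV = 104.8° gives KV at 56.20° from the x-axis; with |KV| = 26.6, V = (29.71, -9.361). ∠KVH = 121.7° gives VH at 114.5° from the x-axis; with |VH| = 22.3, H = (20.47, 10.93). ∠VHR = 142.8° gives HR at 151.7° from the x-axis; with |HR| = 28.7, R = (-4.804, 24.54). Then |QR| = |R − Q| = 49.23.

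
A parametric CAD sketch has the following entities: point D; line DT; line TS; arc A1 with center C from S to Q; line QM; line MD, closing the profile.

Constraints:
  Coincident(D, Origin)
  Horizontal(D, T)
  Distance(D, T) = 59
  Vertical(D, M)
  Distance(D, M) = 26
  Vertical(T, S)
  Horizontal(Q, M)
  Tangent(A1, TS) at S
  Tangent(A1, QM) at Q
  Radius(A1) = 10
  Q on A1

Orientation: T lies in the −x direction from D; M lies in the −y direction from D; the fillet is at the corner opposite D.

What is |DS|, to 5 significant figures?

61.131

D is at the origin; DT is horizontal with |DT| = 59.0 and T on the −x side, so T = (-59.000, 0.0000). DM is vertical with |DM| = 26.0 and M on the −y side, so M = (0.0000, -26.000). The virtual corner opposite D is at (-59.000, -26.000). The tangent condition forces CS to be normal to TS and the tangent condition forces CQ to be normal to QM, with radius 10.0, so the center C sits 10.0 in from both sides at C = (-49.000, -16.000). That places the tangent points at S = (-59.000, -16.000) on TS and Q = (-49.000, -26.000) on QM. Then |DS| = |S − D| = 61.131.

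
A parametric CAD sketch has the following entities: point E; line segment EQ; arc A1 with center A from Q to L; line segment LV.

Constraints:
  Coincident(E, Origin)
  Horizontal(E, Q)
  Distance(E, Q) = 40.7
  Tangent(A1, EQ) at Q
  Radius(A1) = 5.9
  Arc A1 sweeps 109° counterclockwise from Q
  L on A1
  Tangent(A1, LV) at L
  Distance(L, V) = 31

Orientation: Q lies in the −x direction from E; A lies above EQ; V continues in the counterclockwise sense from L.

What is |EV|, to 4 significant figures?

58.51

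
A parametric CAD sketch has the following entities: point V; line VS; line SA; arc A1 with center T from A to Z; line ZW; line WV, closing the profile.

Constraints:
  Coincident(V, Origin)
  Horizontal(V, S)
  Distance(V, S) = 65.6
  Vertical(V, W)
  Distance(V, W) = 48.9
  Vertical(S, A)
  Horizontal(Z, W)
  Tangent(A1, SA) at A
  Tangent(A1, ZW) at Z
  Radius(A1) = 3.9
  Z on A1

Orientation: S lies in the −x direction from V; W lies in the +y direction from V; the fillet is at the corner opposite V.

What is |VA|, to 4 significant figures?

79.55

The virtual corner opposite V is at (-65.60, 48.90). Since A1 is tangent to SA there, TA ⟂ SA and since A1 is tangent to ZW there, TZ ⟂ ZW, with radius 3.9, so the center T sits 3.9 in from both sides at T = (-61.70, 45.00). That places the tangent points at A = (-65.60, 45.00) on SA and Z = (-61.70, 48.90) on ZW. Then |VA| = |A − V| = 79.55.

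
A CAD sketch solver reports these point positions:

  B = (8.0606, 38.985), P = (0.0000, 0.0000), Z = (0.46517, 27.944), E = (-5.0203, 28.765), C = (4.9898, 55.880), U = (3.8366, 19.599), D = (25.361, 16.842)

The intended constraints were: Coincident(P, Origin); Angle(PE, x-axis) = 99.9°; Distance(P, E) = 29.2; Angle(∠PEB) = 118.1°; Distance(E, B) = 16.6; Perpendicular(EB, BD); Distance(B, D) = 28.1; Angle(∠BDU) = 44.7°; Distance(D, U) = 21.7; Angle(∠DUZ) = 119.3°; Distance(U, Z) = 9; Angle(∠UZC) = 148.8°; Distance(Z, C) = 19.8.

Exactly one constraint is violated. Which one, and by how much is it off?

Distance(Z, C) = 19.8 — off by 8.50.

P = (0.00, 0.00) ✓; PE at 99.90° ✓; |PE| = 29.20 ✓; ∠PEB = 118.1° ✓; |EB| = 16.60 ✓; ∠(EB, BD) = 90.00° ✓; |BD| = 28.10 ✓; ∠BDU = 44.70° ✓; |DU| = 21.70 ✓; ∠DUZ = 119.3° ✓; |UZ| = 9.000 ✓; ∠UZC = 148.8° ✓; |ZC| = 28.30 ✗.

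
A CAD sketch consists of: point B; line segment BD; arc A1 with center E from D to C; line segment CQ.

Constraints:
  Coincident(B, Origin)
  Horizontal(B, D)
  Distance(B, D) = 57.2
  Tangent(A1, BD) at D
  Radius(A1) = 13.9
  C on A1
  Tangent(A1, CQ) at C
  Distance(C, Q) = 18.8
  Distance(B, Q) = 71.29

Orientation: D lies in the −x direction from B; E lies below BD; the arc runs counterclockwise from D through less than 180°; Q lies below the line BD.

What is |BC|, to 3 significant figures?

72.4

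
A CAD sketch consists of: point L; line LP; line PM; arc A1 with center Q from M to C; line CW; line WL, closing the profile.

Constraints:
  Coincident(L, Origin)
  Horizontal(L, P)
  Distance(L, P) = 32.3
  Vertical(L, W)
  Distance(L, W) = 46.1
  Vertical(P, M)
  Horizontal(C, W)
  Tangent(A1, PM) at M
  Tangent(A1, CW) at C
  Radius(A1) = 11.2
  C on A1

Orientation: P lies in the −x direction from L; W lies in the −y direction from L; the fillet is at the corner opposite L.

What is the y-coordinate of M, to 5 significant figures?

-34.900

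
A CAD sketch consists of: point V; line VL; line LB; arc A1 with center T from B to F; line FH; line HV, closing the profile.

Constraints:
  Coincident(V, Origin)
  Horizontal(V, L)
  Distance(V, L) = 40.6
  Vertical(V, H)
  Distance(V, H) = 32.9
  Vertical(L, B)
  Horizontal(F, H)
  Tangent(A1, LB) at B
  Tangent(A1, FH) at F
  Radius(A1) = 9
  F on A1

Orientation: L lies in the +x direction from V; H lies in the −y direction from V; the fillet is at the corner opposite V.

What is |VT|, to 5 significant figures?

39.620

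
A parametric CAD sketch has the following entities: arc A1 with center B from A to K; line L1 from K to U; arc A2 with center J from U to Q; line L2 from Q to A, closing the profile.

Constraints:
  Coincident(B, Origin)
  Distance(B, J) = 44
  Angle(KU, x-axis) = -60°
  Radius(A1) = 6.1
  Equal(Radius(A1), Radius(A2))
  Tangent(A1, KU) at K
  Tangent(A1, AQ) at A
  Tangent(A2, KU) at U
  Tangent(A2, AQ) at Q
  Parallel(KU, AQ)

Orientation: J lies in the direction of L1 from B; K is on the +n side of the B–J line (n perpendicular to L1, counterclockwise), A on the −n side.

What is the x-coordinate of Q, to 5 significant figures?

16.717

The slot axis is L1's direction at -60.0°, so u = (cos -60.0°, sin -60.0°) = (0.50000, -0.86603) and n = (−sin -60.0°, cos -60.0°) = (0.86603, 0.50000). B is at the origin and J lies 44.0 along u from B, so J = 44.0·u = (22.000, -38.105). Tangency of A1 to both parallel lines with radius 6.1 puts K and A at B ± 6.1·n: K = (5.2828, 3.0500), A = (-5.2828, -3.0500). Equal radii place U and Q the same way about J: U = J + 6.1·n = (27.283, -35.055), Q = J − 6.1·n = (16.717, -41.155). So Q.x = 16.717.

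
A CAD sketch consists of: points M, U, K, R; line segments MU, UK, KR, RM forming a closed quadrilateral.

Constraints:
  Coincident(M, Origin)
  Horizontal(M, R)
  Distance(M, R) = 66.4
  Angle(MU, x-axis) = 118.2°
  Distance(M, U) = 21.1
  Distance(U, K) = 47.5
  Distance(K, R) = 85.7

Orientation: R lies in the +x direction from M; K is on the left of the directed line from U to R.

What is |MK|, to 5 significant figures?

63.107

Checks: |UK| = 47.50 ✓; |KR| = 85.70 ✓.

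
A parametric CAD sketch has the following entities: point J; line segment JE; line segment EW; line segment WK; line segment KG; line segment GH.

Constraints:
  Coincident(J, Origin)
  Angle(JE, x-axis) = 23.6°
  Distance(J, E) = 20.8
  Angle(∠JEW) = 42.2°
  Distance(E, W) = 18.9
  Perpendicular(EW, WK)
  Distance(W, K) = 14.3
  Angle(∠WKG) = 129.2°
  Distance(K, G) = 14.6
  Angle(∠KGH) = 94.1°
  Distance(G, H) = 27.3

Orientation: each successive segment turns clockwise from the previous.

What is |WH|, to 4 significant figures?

30.26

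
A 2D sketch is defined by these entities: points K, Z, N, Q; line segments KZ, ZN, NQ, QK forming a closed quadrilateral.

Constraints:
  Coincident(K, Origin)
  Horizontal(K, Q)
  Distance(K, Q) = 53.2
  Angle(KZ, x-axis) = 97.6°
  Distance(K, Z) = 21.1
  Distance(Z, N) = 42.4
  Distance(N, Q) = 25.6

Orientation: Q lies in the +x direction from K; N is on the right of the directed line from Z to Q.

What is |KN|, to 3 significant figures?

29.7

K is at the origin; KQ is horizontal with |KQ| = 53.2 and Q in +x, so Q = (53.2, 0). KZ runs at 97.6° with |KZ| = 21.1, so Z = (-2.79, 20.9). N is determined by |ZN| = 42.4 and |NQ| = 25.6 together: it lies at the intersection of circle(Z, 42.4) and circle(Q, 25.6). With |ZQ| = 59.8, the foot of the radical line on ZQ is 39.4 from Z and the perpendicular offset is √(42.4² − 39.4²) = 15.6. Taking the right-of-ZQ solution: N = (28.7, -7.46).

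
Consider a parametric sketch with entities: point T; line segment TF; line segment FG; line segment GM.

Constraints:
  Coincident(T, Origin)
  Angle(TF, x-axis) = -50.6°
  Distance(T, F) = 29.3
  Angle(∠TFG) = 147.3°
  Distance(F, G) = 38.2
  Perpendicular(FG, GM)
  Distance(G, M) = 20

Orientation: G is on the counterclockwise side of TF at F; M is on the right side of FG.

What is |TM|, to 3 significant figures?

72.4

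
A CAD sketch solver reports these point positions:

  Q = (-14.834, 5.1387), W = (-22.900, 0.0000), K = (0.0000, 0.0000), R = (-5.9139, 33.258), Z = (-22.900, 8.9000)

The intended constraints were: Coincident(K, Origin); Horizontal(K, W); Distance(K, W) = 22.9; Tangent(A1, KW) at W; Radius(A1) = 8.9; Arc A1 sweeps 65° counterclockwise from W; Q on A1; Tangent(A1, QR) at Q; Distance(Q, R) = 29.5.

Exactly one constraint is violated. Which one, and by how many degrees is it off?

Tangent(A1, QR) at Q — off by 7.40°.

K = (0.00, 0.00) ✓; K.y = 0.00, W.y = 0.00 ✓; |KW| = 22.90 ✓; ∠(ZW, WK) = 90.00° ✓; |ZW| = 8.900 ✓; bearing(Z→Q) − bearing(Z→W) = 65.00° ✓; |ZQ| = 8.900 ✓; ∠(ZQ, QR) = 82.60° ✗; |QR| = 29.50 ✓.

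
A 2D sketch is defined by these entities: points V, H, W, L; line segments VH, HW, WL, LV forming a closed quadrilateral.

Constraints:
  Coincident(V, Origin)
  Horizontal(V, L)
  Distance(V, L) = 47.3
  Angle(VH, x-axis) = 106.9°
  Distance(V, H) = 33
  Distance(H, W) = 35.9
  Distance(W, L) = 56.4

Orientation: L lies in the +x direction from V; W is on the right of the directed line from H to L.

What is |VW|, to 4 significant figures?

9.924

V is at the origin; V and L share the same y with |VL| = 47.3 and L in +x, so L = (47.3, 0). VH runs at 106.9° with |VH| = 33.0, so H = (-9.593, 31.57). W is determined by |HW| = 35.9 and |WL| = 56.4 together: it lies at the intersection of circle(H, 35.9) and circle(L, 56.4). With |HL| = 65.07, the foot of the radical line on HL is 17.99 from H and the perpendicular offset is √(35.9² − 17.99²) = 31.06. Taking the right-of-HL solution: W = (-8.934, -4.319).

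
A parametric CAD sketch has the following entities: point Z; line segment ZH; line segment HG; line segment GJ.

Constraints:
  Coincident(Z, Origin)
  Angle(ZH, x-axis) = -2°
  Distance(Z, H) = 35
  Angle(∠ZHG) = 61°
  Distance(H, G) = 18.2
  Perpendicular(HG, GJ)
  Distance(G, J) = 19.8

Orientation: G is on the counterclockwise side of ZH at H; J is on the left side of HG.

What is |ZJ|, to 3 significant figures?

10.9

Z is at the origin; ZH runs at -2.0° with length 35.0, so H = 35.0·(cos -2.0°, sin -2.0°) = (35.0, -1.22). ∠ZHG = 61.0°, so HG runs at -2.0° + (180° − 61.0°) = 117° from the x-axis; with |HG| = 18.2, G = H + 18.2·(cos 117°, sin 117°) = (26.7, 15.0). HG ⟂ GJ; with |GJ| = 19.8 on the left of HG, J = G + 19.8·(-0.891, -0.454) = (9.07, 6.01). Then |ZJ| = |J − Z| = 10.9.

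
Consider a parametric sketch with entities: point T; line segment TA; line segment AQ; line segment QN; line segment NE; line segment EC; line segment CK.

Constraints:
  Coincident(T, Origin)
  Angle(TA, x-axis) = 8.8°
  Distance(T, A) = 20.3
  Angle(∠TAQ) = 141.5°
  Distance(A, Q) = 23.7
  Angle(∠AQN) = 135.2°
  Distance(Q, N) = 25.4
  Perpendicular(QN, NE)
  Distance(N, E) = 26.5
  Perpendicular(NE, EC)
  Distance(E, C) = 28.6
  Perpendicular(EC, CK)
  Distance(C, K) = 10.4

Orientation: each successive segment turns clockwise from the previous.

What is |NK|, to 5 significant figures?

32.820

T is at the origin; TA runs at 8.8° with length 20.3, so A = (20.061, 3.1056). ∠TAQ = 141.5° gives AQ at -29.700° from the x-axis; with |AQ| = 23.7, Q = (40.648, -8.6368). ∠AQN = 135.2° gives QN at -74.500° from the x-axis; with |QN| = 25.4, N = (47.435, -33.113). QN is perpendicular to NE, so NE runs at -164.50°; with |NE| = 26.5, E = (21.899, -40.195). NE is perpendicular to EC, so EC runs at 105.50°; with |EC| = 28.6, C = (14.256, -12.635). EC ⟂ CK, so CK runs at 15.500°; with |CK| = 10.4, K = (24.278, -9.8557). Then |NK| = |K − N| = 32.820.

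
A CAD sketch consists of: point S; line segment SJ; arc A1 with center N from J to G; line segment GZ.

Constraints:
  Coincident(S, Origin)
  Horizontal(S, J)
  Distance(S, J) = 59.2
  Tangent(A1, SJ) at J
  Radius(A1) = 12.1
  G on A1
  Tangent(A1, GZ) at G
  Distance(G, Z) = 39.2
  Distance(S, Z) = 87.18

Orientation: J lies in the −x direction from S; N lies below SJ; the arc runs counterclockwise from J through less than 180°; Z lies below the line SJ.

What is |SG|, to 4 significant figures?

72.37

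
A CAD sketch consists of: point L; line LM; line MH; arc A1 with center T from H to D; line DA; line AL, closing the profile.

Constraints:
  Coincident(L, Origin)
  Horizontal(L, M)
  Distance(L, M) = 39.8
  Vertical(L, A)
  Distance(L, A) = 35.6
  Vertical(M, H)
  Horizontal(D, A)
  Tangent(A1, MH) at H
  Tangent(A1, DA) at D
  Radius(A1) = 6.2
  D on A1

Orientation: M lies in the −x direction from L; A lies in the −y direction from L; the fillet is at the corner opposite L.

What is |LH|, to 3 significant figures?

49.5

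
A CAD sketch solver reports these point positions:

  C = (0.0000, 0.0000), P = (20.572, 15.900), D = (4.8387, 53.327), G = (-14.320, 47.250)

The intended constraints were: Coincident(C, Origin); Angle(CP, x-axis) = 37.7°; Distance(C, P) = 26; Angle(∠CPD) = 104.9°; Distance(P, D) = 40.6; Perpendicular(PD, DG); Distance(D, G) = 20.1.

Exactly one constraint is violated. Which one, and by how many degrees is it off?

Perpendicular(PD, DG) — off by 5.20°.

C = (0.00, 0.00) ✓; CP at 37.70° ✓; |CP| = 26.00 ✓; ∠CPD = 104.9° ✓; |PD| = 40.60 ✓; ∠(PD, DG) = 84.80° ✗; |DG| = 20.10 ✓.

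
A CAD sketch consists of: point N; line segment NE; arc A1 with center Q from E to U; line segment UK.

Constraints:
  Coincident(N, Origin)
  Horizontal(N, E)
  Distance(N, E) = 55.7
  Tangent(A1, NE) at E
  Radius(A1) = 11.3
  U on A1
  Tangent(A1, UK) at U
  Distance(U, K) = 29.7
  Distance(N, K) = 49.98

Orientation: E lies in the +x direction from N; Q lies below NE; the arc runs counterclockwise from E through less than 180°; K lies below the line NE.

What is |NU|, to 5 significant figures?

45.672

Checks: |QU| = 11.30 ✓; ∠(QU, UK) = 90.00° ✓; |UK| = 29.70 ✓; |NK| = 49.98 ✓.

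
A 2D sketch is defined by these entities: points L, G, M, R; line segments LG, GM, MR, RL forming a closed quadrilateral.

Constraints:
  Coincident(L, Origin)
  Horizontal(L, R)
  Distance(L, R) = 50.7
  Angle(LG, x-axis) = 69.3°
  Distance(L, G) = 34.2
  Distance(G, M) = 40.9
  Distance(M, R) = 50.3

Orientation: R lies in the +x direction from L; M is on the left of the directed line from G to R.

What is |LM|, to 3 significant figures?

70.0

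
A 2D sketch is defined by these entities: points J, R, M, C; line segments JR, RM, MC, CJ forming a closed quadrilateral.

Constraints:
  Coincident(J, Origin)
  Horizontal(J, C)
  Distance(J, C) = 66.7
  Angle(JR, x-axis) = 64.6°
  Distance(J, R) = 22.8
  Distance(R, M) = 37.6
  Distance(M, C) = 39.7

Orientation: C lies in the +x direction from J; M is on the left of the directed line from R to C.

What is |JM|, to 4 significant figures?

56.13

Checks: |RM| = 37.60 ✓; |MC| = 39.70 ✓.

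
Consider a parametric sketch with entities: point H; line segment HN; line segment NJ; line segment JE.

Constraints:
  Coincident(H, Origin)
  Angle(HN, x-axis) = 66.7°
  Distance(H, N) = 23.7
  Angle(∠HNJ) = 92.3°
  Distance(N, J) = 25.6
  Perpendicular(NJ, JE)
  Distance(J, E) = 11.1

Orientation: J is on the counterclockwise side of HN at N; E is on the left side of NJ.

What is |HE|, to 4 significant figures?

29.38

H is at the origin; HN runs at 66.7° with length 23.7, so N = 23.7·(cos 66.7°, sin 66.7°) = (9.374, 21.77). ∠HNJ = 92.3°, so NJ runs at 66.7° + (180° − 92.3°) = 154.4° from the x-axis; with |NJ| = 25.6, J = N + 25.6·(cos 154.4°, sin 154.4°) = (-13.71, 32.83). NJ is perpendicular to JE; with |JE| = 11.1 on the left of NJ, E = J + 11.1·(-0.4321, -0.9018) = (-18.51, 22.82). Then |HE| = |E − H| = 29.38.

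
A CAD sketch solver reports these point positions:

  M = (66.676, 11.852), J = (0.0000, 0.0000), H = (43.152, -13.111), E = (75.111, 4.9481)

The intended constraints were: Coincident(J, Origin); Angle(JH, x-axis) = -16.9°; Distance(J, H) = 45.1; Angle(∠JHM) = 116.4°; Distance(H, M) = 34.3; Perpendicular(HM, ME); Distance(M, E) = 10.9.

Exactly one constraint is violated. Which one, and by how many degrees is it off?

Perpendicular(HM, ME) — off by 4.00°.

J = (0.00, 0.00) ✓; JH at -16.90° ✓; |JH| = 45.10 ✓; ∠JHM = 116.4° ✓; |HM| = 34.30 ✓; ∠(HM, ME) = 86.00° ✗; |ME| = 10.90 ✓.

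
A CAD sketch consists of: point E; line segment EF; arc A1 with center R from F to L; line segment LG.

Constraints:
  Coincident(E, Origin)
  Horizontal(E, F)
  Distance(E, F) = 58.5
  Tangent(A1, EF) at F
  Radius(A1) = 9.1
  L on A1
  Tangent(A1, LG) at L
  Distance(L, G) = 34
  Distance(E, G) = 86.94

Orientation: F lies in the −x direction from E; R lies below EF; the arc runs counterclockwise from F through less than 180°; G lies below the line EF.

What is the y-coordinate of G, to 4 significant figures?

-38.40

E is at the origin; E and F share the same y with |EF| = 58.5 and F on the −x side, so F = (-58.50, 0.000). The tangent condition forces RF to be normal to EF, so R = F + (0, -9.1) = (-58.50, -9.100). Since RL ⟂ LG (tangency), |RG| = √(9.1² + 34.0²) = 35.20 regardless of where L sits on A1. So G lies on both circle(E, 86.94) and circle(R, 35.20); the below-EF intersection is G = (-78.00, -38.40). L is the foot of the tangent from G: L = (-67.12, -6.189).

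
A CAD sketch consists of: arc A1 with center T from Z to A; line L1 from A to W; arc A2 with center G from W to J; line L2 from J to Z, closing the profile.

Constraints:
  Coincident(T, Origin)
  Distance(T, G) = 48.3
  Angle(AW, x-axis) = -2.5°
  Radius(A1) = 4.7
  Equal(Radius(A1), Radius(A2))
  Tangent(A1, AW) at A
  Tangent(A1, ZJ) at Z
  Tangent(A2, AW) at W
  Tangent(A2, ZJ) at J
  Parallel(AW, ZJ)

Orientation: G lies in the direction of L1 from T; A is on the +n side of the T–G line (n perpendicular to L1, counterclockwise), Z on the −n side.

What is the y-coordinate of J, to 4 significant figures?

-6.802

The slot axis is L1's direction at -2.5°, so u = (cos -2.5°, sin -2.5°) = (0.9990, -0.04362) and n = (−sin -2.5°, cos -2.5°) = (0.04362, 0.9990). T is at the origin and G lies 48.3 along u from T, so G = 48.3·u = (48.25, -2.107). Tangency of A1 to both parallel lines with radius 4.7 puts A and Z at T ± 4.7·n: A = (0.2050, 4.696), Z = (-0.2050, -4.696). Equal radii place W and J the same way about G: W = G + 4.7·n = (48.46, 2.589), J = G − 4.7·n = (48.05, -6.802). So J.y = -6.802.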